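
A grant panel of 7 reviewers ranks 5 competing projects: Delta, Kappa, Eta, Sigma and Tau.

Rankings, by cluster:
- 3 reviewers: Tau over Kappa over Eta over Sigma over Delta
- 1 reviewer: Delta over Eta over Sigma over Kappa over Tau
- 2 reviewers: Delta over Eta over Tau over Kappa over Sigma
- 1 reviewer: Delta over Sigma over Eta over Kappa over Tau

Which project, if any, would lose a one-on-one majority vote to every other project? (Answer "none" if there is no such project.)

Sigma

Head-to-head results (7 reviewers):
Delta vs Kappa: 1+2+1 = 4 for Delta, 3 for Kappa — Delta by 4–3.
Delta vs Eta: 4 to 3, Delta.
Delta vs Sigma: Delta wins 4–3.
Delta–Tau: Delta 4–3.
Kappa vs Eta: Eta, 4–3.
Kappa vs Sigma: Kappa is ranked higher on 3+2 = 5 ballots, Sigma on 2. Kappa wins 5–2.
Kappa–Tau: Tau 5–2.
Eta vs Sigma: 3+1+2 = 6 for Eta, 1 for Sigma — Eta by 6–1.
Eta–Tau: Eta 4–3.
Sigma vs Tau: Sigma is ranked higher on 1+1 = 2 ballots, Tau on 5. Tau wins 5–2.
Only Sigma has no wins; Sigma is the Condorcet loser.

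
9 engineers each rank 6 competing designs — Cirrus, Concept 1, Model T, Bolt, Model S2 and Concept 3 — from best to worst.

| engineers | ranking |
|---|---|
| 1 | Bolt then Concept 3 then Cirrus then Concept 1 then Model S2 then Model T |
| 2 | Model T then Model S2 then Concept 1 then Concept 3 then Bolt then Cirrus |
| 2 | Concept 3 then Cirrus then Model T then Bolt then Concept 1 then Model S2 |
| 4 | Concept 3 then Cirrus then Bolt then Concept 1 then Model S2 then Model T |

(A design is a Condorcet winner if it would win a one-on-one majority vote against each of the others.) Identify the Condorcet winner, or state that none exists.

Concept 3

Check each pair by majority over 9 ballots:
Cirrus vs Concept 1: Cirrus, 7–2.
Cirrus vs Model T: Cirrus wins 7–2.
Cirrus–Bolt: Cirrus 6–3.
Cirrus vs Model S2: Cirrus wins 7–2.
Cirrus vs Concept 3: Concept 3 wins 9–0.
Concept 1–Model T: Concept 1 5–4.
Concept 1–Bolt: Bolt 7–2.
Concept 1 vs Model S2: Concept 1 wins 7–2.
Concept 1 vs Concept 3: Concept 3 wins 7–2.
Model T vs Bolt: Bolt wins 5–4.
Model T vs Model S2: Model S2, 5–4.
Model T vs Concept 3: Concept 3, 7–2.
Bolt–Model S2: Bolt 7–2.
Bolt vs Concept 3: Concept 3 wins 8–1.
Model S2–Concept 3: Concept 3 7–2.
Concept 3 defeats every rival head-to-head and is the Condorcet winner.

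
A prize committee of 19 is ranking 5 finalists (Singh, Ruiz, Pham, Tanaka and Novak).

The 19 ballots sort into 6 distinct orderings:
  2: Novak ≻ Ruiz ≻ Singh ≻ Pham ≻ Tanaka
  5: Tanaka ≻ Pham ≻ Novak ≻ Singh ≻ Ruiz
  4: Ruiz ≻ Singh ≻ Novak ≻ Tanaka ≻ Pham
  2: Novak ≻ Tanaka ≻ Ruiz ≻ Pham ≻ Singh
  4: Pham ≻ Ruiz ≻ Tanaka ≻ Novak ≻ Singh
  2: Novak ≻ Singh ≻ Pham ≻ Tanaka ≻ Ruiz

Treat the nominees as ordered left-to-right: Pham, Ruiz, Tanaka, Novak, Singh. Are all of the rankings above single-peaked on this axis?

no

Axis positions: Pham=1, Ruiz=2, Tanaka=3, Novak=4, Singh=5.
Bloc 1: ranking walks positions 4-2-5-1-3; Ruiz is ranked above Tanaka even though Tanaka lies between Ruiz and the peak Novak on the axis — preferences dip and rise again. Not single-peaked.
Bloc 2: ranking walks positions 3-1-4-5-2; Pham is ranked above Ruiz even though Ruiz lies between Pham and the peak Tanaka on the axis — preferences dip and rise again. Not single-peaked.
Bloc 3: ranking walks positions 2-5-4-3-1; Singh is ranked above Tanaka even though Tanaka lies between Singh and the peak Ruiz on the axis — preferences dip and rise again. Not single-peaked.
Bloc 4 (peak Novak at position 4): ranking walks positions 4-3-2-1-5, expanding outward from the peak — single-peaked.
Bloc 5 (peak Pham at position 1): ranking walks positions 1-2-3-4-5, expanding outward from the peak — single-peaked.
Bloc 6: ranking walks positions 4-5-1-3-2; Pham is ranked above Tanaka even though Tanaka lies between Pham and the peak Novak on the axis — preferences dip and rise again. Not single-peaked.
Bloc 1 violates single-peakedness, so the profile is not single-peaked on this axis.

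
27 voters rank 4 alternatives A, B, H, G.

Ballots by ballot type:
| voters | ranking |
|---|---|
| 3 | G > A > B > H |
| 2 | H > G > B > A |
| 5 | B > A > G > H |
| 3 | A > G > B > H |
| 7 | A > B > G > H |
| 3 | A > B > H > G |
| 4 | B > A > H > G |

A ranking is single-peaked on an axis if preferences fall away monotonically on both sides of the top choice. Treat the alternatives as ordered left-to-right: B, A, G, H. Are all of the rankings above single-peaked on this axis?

no

Axis positions: B=1, A=2, G=3, H=4.
Ballot type 1 (peak G at position 3): ranking walks positions 3-2-1-4, expanding outward from the peak — single-peaked.
Ballot type 2: ranking walks positions 4-3-1-2; B is ranked above A even though A lies between B and the peak H on the axis — preferences dip and rise again. Not single-peaked.
Ballot type 3 (peak B at position 1): ranking walks positions 1-2-3-4, expanding outward from the peak — single-peaked.
Ballot type 4 (peak A at position 2): ranking walks positions 2-3-1-4, expanding outward from the peak — single-peaked.
Ballot type 5 (peak A at position 2): ranking walks positions 2-1-3-4, expanding outward from the peak — single-peaked.
Ballot type 6: ranking walks positions 2-1-4-3; H is ranked above G even though G lies between H and the peak A on the axis — preferences dip and rise again. Not single-peaked.
Ballot type 7: ranking walks positions 1-2-4-3; H is ranked above G even though G lies between H and the peak B on the axis — preferences dip and rise again. Not single-peaked.
Ballot type 2 violates single-peakedness, so the profile is not single-peaked on this axis.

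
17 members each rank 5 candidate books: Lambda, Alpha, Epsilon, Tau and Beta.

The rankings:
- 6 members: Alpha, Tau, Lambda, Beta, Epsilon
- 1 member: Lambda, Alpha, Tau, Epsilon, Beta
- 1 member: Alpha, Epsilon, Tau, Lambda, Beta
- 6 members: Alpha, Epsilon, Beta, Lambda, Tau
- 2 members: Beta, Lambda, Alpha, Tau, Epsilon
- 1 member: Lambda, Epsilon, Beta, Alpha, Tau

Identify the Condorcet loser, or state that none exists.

none

Head-to-head results (17 members):
Lambda vs Alpha: 1+2+1 = 4 for Lambda, 13 for Alpha — Alpha by 13–4.
Lambda vs Epsilon: Lambda, 10–7.
Lambda vs Tau: 10 to 7, Lambda.
Lambda vs Beta: Lambda is ranked higher on 6+1+1+1 = 9 ballots, Beta on 8. Lambda wins 9–8.
Alpha vs Epsilon: Alpha preferred on 6+1+1+6+2 = 16 ballots; Alpha wins 16–1.
Alpha vs Tau: 17 to 0, Alpha.
Alpha–Beta: Alpha 14–3.
Epsilon–Tau: Tau 9–8.
Epsilon vs Beta: 1+1+6+1 = 9 for Epsilon, 8 for Beta — Epsilon by 9–8.
Tau vs Beta: Tau preferred on 6+1+1 = 8 ballots; Beta wins 9–8.
Every book wins at least one matchup (Lambda beats Epsilon; Alpha beats Lambda; Epsilon beats Beta; Tau beats Epsilon; Beta beats Tau), so there is no Condorcet loser.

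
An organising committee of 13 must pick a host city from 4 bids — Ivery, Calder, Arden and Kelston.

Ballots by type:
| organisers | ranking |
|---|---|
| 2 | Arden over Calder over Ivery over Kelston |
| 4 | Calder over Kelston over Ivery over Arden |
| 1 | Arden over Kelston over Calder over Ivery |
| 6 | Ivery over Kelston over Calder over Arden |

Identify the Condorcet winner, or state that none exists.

none

Check each pair by majority over 13 ballots:
Ivery–Calder: Calder 7–6.
Ivery vs Arden: Ivery is ranked higher on 4+6 = 10 ballots, Arden on 3. Ivery wins 10–3.
Ivery vs Kelston: 8 to 5, Ivery.
Calder vs Arden: Calder wins 10–3.
Calder–Kelston: Kelston 7–6.
Arden vs Kelston: Arden is ranked higher on 2+1 = 3 ballots, Kelston on 10. Kelston wins 10–3.
Each city drops at least one matchup (Ivery loses to Calder; Calder loses to Kelston; Arden loses to Ivery; Kelston loses to Ivery); the cycle Ivery beats Kelston beats Calder beats Ivery rules out a Condorcet winner.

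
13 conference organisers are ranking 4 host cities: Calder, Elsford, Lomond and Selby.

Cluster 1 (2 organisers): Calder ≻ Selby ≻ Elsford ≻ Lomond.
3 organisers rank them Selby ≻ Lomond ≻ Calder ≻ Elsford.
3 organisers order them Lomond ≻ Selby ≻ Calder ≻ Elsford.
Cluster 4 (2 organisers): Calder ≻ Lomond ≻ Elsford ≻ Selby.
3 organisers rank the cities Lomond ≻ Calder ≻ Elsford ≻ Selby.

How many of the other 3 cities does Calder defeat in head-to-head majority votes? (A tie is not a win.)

2

Calder against each rival (13 organisers):
Calder–Elsford: Calder 13–0.
Calder vs Lomond: Calder is ranked higher on 2+2 = 4 ballots, Lomond on 9. Lomond wins 9–4.
Calder vs Selby: Calder preferred on 2+2+3 = 7 ballots; Calder wins 7–6.
Calder beats Elsford, Selby; loses to Lomond — 2 pairwise wins.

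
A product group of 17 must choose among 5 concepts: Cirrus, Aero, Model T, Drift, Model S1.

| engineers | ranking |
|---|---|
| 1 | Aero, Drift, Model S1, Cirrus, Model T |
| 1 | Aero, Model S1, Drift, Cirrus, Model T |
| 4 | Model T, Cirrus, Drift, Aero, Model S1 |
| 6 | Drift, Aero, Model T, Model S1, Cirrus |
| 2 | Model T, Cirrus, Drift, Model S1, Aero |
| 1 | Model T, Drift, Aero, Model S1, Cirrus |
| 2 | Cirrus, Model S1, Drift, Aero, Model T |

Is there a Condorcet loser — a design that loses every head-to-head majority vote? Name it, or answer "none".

Cirrus

Pairwise majorities:
Cirrus–Aero: Aero 9–8.
Cirrus vs Model T: Cirrus preferred on 1+1+2 = 4 ballots; Model T wins 13–4.
Cirrus vs Drift: 4+2+2 = 8 for Cirrus, 9 for Drift — Drift by 9–8.
Cirrus vs Model S1: Cirrus preferred on 4+2+2 = 8 ballots; Model S1 wins 9–8.
Aero vs Model T: Aero preferred on 1+1+6+2 = 10 ballots; Aero wins 10–7.
Aero–Drift: Drift 15–2.
Aero–Model S1: Aero 13–4.
Model T vs Drift: Model T is ranked higher on 4+2+1 = 7 ballots, Drift on 10. Drift wins 10–7.
Model T vs Model S1: 13 to 4, Model T.
Drift vs Model S1: Drift is ranked higher on 1+4+6+2+1 = 14 ballots, Model S1 on 3. Drift wins 14–3.
Cirrus is beaten in every head-to-head and is the Condorcet loser.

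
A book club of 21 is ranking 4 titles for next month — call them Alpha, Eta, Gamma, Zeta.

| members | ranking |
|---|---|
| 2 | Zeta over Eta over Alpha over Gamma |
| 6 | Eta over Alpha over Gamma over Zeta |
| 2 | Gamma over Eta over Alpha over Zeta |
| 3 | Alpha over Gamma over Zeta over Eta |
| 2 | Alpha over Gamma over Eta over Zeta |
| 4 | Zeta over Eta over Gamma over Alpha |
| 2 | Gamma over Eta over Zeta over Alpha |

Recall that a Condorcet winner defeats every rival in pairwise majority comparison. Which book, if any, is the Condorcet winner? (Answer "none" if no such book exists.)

Eta

Check each pair by majority over 21 ballots:
Alpha vs Eta: Alpha is ranked higher on 3+2 = 5 ballots, Eta on 16. Eta wins 16–5.
Alpha vs Gamma: Alpha, 13–8.
Alpha–Zeta: Alpha 13–8.
Eta–Gamma: Eta 12–9.
Eta–Zeta: Eta 12–9.
Gamma–Zeta: Gamma 15–6.
Eta beats each of Alpha, Gamma, Zeta — Eta is the Condorcet winner.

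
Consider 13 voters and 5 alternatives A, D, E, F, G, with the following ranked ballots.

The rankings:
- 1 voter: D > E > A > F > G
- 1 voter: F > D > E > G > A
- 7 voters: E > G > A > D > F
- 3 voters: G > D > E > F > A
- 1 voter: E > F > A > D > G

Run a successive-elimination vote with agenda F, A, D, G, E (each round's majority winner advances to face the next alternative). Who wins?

E

Round 1: F vs A — 5–8, A advances.
Round 2: A vs D — 8–5, A advances.
Round 3: A vs G — 2–11, G advances.
Round 4: G vs E — 3–10, E advances.
E survives the agenda.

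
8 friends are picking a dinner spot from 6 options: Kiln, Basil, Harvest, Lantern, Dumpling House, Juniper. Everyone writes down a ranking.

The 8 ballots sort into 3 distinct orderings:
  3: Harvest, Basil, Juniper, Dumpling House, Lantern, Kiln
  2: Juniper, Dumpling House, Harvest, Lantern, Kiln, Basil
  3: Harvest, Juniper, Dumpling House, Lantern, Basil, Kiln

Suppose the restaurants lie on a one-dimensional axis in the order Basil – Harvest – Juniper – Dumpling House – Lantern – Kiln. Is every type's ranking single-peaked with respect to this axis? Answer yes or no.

Axis positions: Basil=1, Harvest=2, Juniper=3, Dumpling House=4, Lantern=5, Kiln=6.
Type 1 (peak Harvest at position 2): ranking walks positions 2-1-3-4-5-6, expanding outward from the peak — single-peaked.
Type 2 (peak Juniper at position 3): ranking walks positions 3-4-2-5-6-1, expanding outward from the peak — single-peaked.
Type 3 (peak Harvest at position 2): ranking walks positions 2-3-4-5-1-6, expanding outward from the peak — single-peaked.
Every ranking is single-peaked on this axis.

yes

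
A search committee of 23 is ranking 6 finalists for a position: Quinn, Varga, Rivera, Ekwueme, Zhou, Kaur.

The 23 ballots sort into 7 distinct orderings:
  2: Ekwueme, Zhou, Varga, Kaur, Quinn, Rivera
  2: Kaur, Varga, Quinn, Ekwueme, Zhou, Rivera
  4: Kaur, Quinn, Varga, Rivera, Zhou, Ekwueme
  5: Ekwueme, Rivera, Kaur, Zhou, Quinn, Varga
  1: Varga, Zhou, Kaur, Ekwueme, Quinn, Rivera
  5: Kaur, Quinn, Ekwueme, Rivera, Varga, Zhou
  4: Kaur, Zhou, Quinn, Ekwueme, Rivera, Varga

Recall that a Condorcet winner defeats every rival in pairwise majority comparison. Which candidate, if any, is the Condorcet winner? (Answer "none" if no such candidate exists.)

Check each pair by majority over 23 ballots:
Quinn–Varga: Quinn 18–5.
Quinn vs Rivera: 18 to 5, Quinn.
Quinn vs Ekwueme: 15 to 8, Quinn.
Quinn vs Zhou: Zhou, 12–11.
Quinn vs Kaur: 0 to 23, Kaur.
Varga vs Rivera: Rivera wins 14–9.
Varga vs Ekwueme: Ekwueme, 16–7.
Varga–Zhou: Varga 12–11.
Varga vs Kaur: Varga preferred on 2+1 = 3 ballots; Kaur wins 20–3.
Rivera vs Ekwueme: Ekwueme wins 19–4.
Rivera vs Zhou: Rivera, 14–9.
Rivera vs Kaur: Rivera is ranked higher on 5 ballots, Kaur on 18. Kaur wins 18–5.
Ekwueme vs Zhou: 14 to 9, Ekwueme.
Ekwueme vs Kaur: 2+5 = 7 for Ekwueme, 16 for Kaur — Kaur by 16–7.
Zhou–Kaur: Kaur 20–3.
Kaur defeats every rival head-to-head and is the Condorcet winner.

Kaur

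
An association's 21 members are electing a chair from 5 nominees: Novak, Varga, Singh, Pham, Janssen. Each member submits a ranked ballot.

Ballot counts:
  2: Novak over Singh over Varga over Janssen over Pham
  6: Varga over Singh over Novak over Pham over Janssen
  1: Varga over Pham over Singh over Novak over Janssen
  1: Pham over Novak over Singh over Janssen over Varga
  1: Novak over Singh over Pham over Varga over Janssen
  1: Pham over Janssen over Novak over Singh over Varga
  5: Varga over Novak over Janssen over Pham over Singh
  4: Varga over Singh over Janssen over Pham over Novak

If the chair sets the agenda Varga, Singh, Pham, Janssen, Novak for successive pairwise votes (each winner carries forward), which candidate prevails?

Round 1: Varga vs Singh — 16–5, Varga advances.
Round 2: Varga vs Pham — 18–3, Varga advances.
Round 3: Varga vs Janssen — 19–2, Varga advances.
Round 4: Varga vs Novak — 16–5, Varga advances.
The agenda winner is Varga.

Varga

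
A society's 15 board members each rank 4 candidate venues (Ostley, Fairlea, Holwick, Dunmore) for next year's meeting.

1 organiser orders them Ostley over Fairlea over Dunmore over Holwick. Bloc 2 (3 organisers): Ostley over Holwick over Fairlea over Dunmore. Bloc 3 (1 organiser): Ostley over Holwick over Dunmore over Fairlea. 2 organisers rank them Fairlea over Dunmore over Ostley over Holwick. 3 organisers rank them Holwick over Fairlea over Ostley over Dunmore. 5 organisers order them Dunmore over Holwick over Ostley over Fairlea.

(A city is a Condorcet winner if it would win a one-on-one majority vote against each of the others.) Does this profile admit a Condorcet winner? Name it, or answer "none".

Check each pair by majority over 15 ballots:
Ostley vs Fairlea: Ostley, 10–5.
Ostley vs Holwick: Holwick wins 8–7.
Ostley vs Dunmore: 1+3+1+3 = 8 for Ostley, 7 for Dunmore — Ostley by 8–7.
Fairlea vs Holwick: Fairlea is ranked higher on 1+2 = 3 ballots, Holwick on 12. Holwick wins 12–3.
Fairlea vs Dunmore: Fairlea preferred on 1+3+2+3 = 9 ballots; Fairlea wins 9–6.
Holwick–Dunmore: Dunmore 8–7.
Every city loses at least once (Ostley loses to Holwick; Fairlea loses to Ostley; Holwick loses to Dunmore; Dunmore loses to Ostley). The majority relation contains the cycle Ostley beats Dunmore beats Holwick beats Ostley, so there is no Condorcet winner.

none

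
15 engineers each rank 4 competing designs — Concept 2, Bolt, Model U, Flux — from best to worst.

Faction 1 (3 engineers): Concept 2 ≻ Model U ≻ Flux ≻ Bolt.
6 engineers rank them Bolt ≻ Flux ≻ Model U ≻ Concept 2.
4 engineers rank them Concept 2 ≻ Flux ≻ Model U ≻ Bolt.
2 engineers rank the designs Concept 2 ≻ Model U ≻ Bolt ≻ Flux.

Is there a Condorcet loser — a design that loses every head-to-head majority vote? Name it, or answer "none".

none

Head-to-head results (15 engineers):
Concept 2–Bolt: Concept 2 9–6.
Concept 2 vs Model U: Concept 2 is ranked higher on 3+4+2 = 9 ballots, Model U on 6. Concept 2 wins 9–6.
Concept 2–Flux: Concept 2 9–6.
Bolt vs Model U: Model U, 9–6.
Bolt vs Flux: Bolt wins 8–7.
Model U–Flux: Flux 10–5.
No design is winless: Concept 2 beats Bolt; Bolt beats Flux; Model U beats Bolt; Flux beats Model U. There is no Condorcet loser.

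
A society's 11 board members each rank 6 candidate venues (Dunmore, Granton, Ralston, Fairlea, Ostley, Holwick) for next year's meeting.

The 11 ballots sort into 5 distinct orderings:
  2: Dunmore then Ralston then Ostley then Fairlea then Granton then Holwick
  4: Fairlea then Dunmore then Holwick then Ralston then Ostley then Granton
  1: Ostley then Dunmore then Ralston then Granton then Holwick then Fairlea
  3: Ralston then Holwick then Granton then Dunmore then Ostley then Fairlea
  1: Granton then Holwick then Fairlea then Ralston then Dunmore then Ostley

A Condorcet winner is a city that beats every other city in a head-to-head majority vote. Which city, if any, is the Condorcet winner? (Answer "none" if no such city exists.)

Dunmore

Pairwise majorities:
Dunmore–Granton: Dunmore 7–4.
Dunmore–Ralston: Dunmore 7–4.
Dunmore vs Fairlea: Dunmore wins 6–5.
Dunmore vs Ostley: Dunmore, 10–1.
Dunmore vs Holwick: Dunmore, 7–4.
Granton vs Ralston: Ralston wins 10–1.
Granton vs Fairlea: Fairlea wins 6–5.
Granton–Ostley: Ostley 7–4.
Granton vs Holwick: Holwick wins 7–4.
Ralston–Fairlea: Ralston 6–5.
Ralston vs Ostley: Ralston wins 10–1.
Ralston vs Holwick: Ralston wins 6–5.
Fairlea vs Ostley: Ostley wins 6–5.
Fairlea–Holwick: Fairlea 6–5.
Ostley vs Holwick: Holwick, 8–3.
Dunmore wins every pairwise contest, so Dunmore is the Condorcet winner.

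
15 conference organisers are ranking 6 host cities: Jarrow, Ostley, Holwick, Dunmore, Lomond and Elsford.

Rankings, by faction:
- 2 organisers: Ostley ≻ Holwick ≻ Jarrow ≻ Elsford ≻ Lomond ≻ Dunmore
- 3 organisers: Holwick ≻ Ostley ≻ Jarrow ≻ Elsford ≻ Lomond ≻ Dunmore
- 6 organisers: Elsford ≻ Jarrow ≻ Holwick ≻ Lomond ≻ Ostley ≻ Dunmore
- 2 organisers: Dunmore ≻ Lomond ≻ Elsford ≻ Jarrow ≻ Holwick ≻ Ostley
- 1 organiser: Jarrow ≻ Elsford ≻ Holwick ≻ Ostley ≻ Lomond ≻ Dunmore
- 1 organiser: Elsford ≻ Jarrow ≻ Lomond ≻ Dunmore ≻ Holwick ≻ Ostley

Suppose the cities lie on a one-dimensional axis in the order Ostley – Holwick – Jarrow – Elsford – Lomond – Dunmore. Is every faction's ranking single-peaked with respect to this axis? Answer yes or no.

yes

Axis positions: Ostley=1, Holwick=2, Jarrow=3, Elsford=4, Lomond=5, Dunmore=6.
Faction 1 (peak Ostley at position 1): ranking walks positions 1-2-3-4-5-6, expanding outward from the peak — single-peaked.
Faction 2 (peak Holwick at position 2): ranking walks positions 2-1-3-4-5-6, expanding outward from the peak — single-peaked.
Faction 3 (peak Elsford at position 4): ranking walks positions 4-3-2-5-1-6, expanding outward from the peak — single-peaked.
Faction 4 (peak Dunmore at position 6): ranking walks positions 6-5-4-3-2-1, expanding outward from the peak — single-peaked.
Faction 5 (peak Jarrow at position 3): ranking walks positions 3-4-2-1-5-6, expanding outward from the peak — single-peaked.
Faction 6 (peak Elsford at position 4): ranking walks positions 4-3-5-6-2-1, expanding outward from the peak — single-peaked.
Every ranking is single-peaked on this axis.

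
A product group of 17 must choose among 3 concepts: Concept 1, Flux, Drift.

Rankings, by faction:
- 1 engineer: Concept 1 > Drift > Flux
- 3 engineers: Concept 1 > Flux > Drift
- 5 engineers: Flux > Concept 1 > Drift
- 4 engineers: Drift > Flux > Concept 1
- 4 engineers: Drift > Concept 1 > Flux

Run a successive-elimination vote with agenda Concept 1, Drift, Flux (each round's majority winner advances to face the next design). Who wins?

Flux

Round 1: Concept 1 vs Drift — 9–8, Concept 1 advances.
Round 2: Concept 1 vs Flux — 8–9, Flux advances.
The agenda winner is Flux.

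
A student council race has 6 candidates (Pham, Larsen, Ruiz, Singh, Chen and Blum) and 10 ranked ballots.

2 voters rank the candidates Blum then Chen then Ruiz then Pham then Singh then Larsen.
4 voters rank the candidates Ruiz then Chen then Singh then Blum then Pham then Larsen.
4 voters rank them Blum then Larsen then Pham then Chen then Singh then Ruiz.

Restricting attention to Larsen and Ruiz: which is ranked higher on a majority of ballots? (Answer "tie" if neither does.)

Ballots ranking Larsen above Ruiz: 4.
Ballots ranking Ruiz above Larsen: 10 − 4 = 6.
Ruiz wins the head-to-head 6–4.

Ruiz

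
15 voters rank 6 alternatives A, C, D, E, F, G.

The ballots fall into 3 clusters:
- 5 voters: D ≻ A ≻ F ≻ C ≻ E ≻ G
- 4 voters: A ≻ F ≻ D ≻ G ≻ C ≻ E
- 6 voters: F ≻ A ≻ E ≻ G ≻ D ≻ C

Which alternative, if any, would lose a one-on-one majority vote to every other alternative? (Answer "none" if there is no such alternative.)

Pairwise majorities:
A vs C: A wins 15–0.
A vs D: A preferred on 4+6 = 10 ballots; A wins 10–5.
A vs E: A wins 15–0.
A vs F: A, 9–6.
A vs G: 15 to 0, A.
C vs D: C is ranked higher on 0 ballots, D on 15. D wins 15–0.
C vs E: C, 9–6.
C vs F: F wins 15–0.
C vs G: C is ranked higher on 5 ballots, G on 10. G wins 10–5.
D–E: D 9–6.
D vs F: D preferred on 5 ballots; F wins 10–5.
D vs G: D, 9–6.
E vs F: 0 for E, 15 for F — F by 15–0.
E vs G: 11 to 4, E.
F vs G: F preferred on 5+4+6 = 15 ballots; F wins 15–0.
Each alternative has at least one pairwise win (A beats C; C beats E; D beats C; E beats G; F beats C; G beats C) — no Condorcet loser.

none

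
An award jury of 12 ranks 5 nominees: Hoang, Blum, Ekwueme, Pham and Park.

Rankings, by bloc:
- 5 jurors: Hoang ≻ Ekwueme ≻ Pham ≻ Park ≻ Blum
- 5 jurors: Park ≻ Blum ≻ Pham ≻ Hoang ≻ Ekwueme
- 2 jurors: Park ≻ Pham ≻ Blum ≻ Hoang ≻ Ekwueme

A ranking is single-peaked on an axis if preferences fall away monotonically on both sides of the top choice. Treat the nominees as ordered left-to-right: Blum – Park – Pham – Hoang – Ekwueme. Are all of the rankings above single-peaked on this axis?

Axis positions: Blum=1, Park=2, Pham=3, Hoang=4, Ekwueme=5.
Bloc 1 (peak Hoang at position 4): ranking walks positions 4-5-3-2-1, expanding outward from the peak — single-peaked.
Bloc 2 (peak Park at position 2): ranking walks positions 2-1-3-4-5, expanding outward from the peak — single-peaked.
Bloc 3 (peak Park at position 2): ranking walks positions 2-3-1-4-5, expanding outward from the peak — single-peaked.
Every ranking is single-peaked on this axis.

yes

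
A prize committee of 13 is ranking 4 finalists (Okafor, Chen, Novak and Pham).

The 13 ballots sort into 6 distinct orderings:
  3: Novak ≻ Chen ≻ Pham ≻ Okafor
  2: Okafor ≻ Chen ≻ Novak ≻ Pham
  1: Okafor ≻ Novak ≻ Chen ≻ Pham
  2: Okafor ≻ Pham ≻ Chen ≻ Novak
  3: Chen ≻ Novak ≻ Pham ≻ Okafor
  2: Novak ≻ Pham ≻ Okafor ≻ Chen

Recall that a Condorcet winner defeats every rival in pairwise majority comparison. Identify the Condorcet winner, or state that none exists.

none

Head-to-head results (13 jurors):
Okafor vs Chen: Okafor wins 7–6.
Okafor vs Novak: Novak, 8–5.
Okafor–Pham: Pham 8–5.
Chen–Novak: Chen 7–6.
Chen–Pham: Chen 9–4.
Novak vs Pham: Novak, 11–2.
No nominee is unbeaten: Okafor loses to Novak; Chen loses to Okafor; Novak loses to Chen; Pham loses to Chen. In particular Okafor → Chen → Novak → Okafor is a majority cycle — no Condorcet winner exists.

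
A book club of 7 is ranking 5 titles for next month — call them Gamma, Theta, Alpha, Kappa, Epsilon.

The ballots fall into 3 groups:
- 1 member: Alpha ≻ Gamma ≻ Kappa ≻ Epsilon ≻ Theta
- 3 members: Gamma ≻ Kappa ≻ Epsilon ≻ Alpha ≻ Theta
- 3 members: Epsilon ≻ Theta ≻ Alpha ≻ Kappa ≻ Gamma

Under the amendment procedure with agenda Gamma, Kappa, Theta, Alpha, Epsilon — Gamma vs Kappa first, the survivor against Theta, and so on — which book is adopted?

Epsilon

Round 1: Gamma vs Kappa — 4–3, Gamma advances.
Round 2: Gamma vs Theta — 4–3, Gamma advances.
Round 3: Gamma vs Alpha — 3–4, Alpha advances.
Round 4: Alpha vs Epsilon — 1–6, Epsilon advances.
The agenda winner is Epsilon.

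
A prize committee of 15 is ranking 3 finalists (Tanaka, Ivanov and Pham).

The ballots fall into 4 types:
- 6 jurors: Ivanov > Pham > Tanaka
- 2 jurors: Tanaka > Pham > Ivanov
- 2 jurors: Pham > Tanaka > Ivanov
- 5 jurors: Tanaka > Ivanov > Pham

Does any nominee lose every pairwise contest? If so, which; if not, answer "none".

none

Pairwise majorities:
Tanaka vs Ivanov: Tanaka is ranked higher on 2+2+5 = 9 ballots, Ivanov on 6. Tanaka wins 9–6.
Tanaka vs Pham: Pham, 8–7.
Ivanov–Pham: Ivanov 11–4.
Every nominee wins at least one matchup (Tanaka beats Ivanov; Ivanov beats Pham; Pham beats Tanaka), so there is no Condorcet loser.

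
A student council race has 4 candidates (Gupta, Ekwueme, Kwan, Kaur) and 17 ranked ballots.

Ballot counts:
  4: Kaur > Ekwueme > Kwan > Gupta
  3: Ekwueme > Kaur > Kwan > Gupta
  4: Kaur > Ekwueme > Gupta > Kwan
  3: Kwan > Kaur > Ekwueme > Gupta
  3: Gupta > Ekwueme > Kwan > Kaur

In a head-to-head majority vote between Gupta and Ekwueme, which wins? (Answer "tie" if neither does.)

Ballots ranking Gupta above Ekwueme: 3.
Ballots ranking Ekwueme above Gupta: 17 − 3 = 14.
Ekwueme wins the head-to-head 14–3.

Ekwueme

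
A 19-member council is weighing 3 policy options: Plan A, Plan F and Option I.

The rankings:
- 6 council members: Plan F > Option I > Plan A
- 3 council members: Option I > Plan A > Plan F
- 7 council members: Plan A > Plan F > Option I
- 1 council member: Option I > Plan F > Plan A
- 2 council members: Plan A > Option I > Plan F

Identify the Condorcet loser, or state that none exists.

Head-to-head results (19 council members):
Plan A vs Plan F: Plan A, 12–7.
Plan A–Option I: Option I 10–9.
Plan F–Option I: Plan F 13–6.
No option is winless: Plan A beats Plan F; Plan F beats Option I; Option I beats Plan A. There is no Condorcet loser.

none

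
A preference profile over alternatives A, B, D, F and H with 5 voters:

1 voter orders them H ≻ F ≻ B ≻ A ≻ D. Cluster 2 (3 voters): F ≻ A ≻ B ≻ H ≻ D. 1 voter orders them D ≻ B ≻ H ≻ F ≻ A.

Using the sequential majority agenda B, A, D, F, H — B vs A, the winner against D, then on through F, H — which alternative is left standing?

Round 1: B vs A — 2–3, A advances.
Round 2: A vs D — 4–1, A advances.
Round 3: A vs F — 0–5, F advances.
Round 4: F vs H — 3–2, F advances.
F survives the agenda.

F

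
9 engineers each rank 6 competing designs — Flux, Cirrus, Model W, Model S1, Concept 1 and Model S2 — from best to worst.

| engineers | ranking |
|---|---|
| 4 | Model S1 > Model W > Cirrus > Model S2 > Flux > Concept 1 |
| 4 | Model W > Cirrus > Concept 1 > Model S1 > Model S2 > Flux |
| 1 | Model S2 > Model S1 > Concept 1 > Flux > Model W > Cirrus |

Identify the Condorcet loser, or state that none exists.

Pairwise majorities:
Flux vs Cirrus: 1 for Flux, 8 for Cirrus — Cirrus by 8–1.
Flux vs Model W: 1 for Flux, 8 for Model W — Model W by 8–1.
Flux vs Model S1: Flux preferred on 0 ballots; Model S1 wins 9–0.
Flux vs Concept 1: Concept 1, 5–4.
Flux vs Model S2: 0 to 9, Model S2.
Cirrus vs Model W: Model W wins 9–0.
Cirrus–Model S1: Model S1 5–4.
Cirrus vs Concept 1: Cirrus preferred on 4+4 = 8 ballots; Cirrus wins 8–1.
Cirrus–Model S2: Cirrus 8–1.
Model W vs Model S1: 4 to 5, Model S1.
Model W vs Concept 1: Model W wins 8–1.
Model W vs Model S2: Model W preferred on 4+4 = 8 ballots; Model W wins 8–1.
Model S1 vs Concept 1: Model S1, 5–4.
Model S1–Model S2: Model S1 8–1.
Concept 1 vs Model S2: Concept 1 preferred on 4 ballots; Model S2 wins 5–4.
Only Flux has no wins; Flux is the Condorcet loser.

Flux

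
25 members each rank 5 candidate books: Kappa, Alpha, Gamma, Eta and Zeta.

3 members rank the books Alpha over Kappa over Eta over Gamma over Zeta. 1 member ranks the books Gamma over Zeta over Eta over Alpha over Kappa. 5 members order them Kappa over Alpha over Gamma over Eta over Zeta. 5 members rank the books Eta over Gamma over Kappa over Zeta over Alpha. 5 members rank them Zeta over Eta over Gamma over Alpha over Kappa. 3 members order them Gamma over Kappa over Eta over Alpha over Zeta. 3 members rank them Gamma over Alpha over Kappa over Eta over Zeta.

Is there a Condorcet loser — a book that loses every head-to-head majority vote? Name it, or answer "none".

Zeta

Head-to-head results (25 members):
Kappa vs Alpha: Kappa, 13–12.
Kappa vs Gamma: Kappa is ranked higher on 3+5 = 8 ballots, Gamma on 17. Gamma wins 17–8.
Kappa vs Eta: Kappa preferred on 3+5+3+3 = 14 ballots; Kappa wins 14–11.
Kappa vs Zeta: Kappa, 19–6.
Alpha vs Gamma: Gamma wins 17–8.
Alpha vs Eta: 3+5+3 = 11 for Alpha, 14 for Eta — Eta by 14–11.
Alpha–Zeta: Alpha 14–11.
Gamma–Eta: Eta 13–12.
Gamma vs Zeta: Gamma is ranked higher on 3+1+5+5+3+3 = 20 ballots, Zeta on 5. Gamma wins 20–5.
Eta vs Zeta: 19 to 6, Eta.
Zeta is beaten in every head-to-head and is the Condorcet loser.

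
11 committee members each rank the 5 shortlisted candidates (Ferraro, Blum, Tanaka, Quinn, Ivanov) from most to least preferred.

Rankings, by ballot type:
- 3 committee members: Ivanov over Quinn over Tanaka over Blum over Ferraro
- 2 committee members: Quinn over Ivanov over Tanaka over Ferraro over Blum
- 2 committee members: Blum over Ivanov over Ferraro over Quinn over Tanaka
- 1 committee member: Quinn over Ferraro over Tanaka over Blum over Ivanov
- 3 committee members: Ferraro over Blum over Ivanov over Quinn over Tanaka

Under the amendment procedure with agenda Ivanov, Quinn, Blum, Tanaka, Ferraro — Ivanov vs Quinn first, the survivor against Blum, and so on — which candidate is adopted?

Ferraro

Round 1: Ivanov vs Quinn — 8–3, Ivanov advances.
Round 2: Ivanov vs Blum — 5–6, Blum advances.
Round 3: Blum vs Tanaka — 5–6, Tanaka advances.
Round 4: Tanaka vs Ferraro — 5–6, Ferraro advances.
Ferraro survives the agenda.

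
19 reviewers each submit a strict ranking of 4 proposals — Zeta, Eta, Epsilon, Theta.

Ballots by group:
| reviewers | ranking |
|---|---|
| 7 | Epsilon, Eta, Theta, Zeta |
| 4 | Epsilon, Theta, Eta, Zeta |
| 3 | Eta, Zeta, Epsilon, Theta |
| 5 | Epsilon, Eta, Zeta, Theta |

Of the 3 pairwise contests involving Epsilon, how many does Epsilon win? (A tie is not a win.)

3

Epsilon against each rival (19 reviewers):
Epsilon vs Zeta: 7+4+5 = 16 for Epsilon, 3 for Zeta — Epsilon by 16–3.
Epsilon–Eta: Epsilon 16–3.
Epsilon vs Theta: Epsilon wins 19–0.
Epsilon beats Zeta, Eta, Theta — 3 pairwise wins.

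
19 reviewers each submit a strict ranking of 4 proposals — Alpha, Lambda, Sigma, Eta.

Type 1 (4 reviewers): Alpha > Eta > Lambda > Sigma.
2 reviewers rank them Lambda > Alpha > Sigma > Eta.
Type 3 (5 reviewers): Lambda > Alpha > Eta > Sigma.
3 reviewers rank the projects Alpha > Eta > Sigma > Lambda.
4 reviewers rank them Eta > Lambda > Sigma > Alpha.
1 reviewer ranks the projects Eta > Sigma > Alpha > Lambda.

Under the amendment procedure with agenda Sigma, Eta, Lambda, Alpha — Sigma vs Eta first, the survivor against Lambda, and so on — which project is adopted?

Round 1: Sigma vs Eta — 2–17, Eta advances.
Round 2: Eta vs Lambda — 12–7, Eta advances.
Round 3: Eta vs Alpha — 5–14, Alpha advances.
The agenda winner is Alpha.

Alpha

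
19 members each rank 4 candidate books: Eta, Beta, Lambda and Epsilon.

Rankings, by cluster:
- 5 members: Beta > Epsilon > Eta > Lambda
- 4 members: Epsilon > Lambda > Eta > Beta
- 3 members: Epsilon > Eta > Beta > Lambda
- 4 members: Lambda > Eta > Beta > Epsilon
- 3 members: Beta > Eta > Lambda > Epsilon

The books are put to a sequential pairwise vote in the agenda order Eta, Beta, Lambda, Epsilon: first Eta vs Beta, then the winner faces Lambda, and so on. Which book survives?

Round 1: Eta vs Beta — 11–8, Eta advances.
Round 2: Eta vs Lambda — 11–8, Eta advances.
Round 3: Eta vs Epsilon — 7–12, Epsilon advances.
Epsilon survives the agenda.

Epsilon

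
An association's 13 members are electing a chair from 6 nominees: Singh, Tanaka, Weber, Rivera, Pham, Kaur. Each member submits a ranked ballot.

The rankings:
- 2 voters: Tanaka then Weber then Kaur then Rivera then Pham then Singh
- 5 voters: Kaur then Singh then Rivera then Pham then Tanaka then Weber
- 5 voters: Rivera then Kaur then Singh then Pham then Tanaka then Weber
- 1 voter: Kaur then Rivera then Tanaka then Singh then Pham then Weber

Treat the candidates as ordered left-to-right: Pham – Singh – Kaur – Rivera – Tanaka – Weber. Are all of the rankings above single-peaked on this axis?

no

Axis positions: Pham=1, Singh=2, Kaur=3, Rivera=4, Tanaka=5, Weber=6.
Bloc 1: ranking walks positions 5-6-3-4-1-2; Kaur is ranked above Rivera even though Rivera lies between Kaur and the peak Tanaka on the axis — preferences dip and rise again. Not single-peaked.
Bloc 2 (peak Kaur at position 3): ranking walks positions 3-2-4-1-5-6, expanding outward from the peak — single-peaked.
Bloc 3 (peak Rivera at position 4): ranking walks positions 4-3-2-1-5-6, expanding outward from the peak — single-peaked.
Bloc 4 (peak Kaur at position 3): ranking walks positions 3-4-5-2-1-6, expanding outward from the peak — single-peaked.
Bloc 1 violates single-peakedness, so the profile is not single-peaked on this axis.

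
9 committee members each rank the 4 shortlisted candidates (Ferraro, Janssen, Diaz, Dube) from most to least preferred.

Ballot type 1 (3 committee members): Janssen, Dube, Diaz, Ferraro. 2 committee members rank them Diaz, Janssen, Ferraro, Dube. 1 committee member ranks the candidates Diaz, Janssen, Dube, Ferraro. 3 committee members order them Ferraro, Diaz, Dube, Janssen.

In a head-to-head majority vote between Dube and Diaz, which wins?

Ballots ranking Dube above Diaz: 3.
Ballots ranking Diaz above Dube: 9 − 3 = 6.
Diaz wins the head-to-head 6–3.

Diaz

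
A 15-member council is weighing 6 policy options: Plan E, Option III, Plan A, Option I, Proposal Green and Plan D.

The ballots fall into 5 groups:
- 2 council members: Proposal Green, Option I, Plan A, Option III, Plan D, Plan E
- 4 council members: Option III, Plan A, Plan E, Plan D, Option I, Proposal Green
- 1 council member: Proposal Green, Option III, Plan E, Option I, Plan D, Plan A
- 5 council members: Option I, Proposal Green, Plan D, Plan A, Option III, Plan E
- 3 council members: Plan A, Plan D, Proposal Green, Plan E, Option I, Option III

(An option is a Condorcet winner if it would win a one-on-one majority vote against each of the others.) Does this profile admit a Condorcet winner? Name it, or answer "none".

Head-to-head results (15 council members):
Plan E vs Option III: Option III wins 12–3.
Plan E vs Plan A: Plan A wins 14–1.
Plan E vs Option I: Plan E wins 8–7.
Plan E–Proposal Green: Proposal Green 11–4.
Plan E–Plan D: Plan D 10–5.
Option III vs Plan A: Plan A wins 10–5.
Option III vs Option I: Option I wins 10–5.
Option III vs Proposal Green: Proposal Green wins 11–4.
Option III vs Plan D: Plan D, 8–7.
Plan A–Option I: Option I 8–7.
Plan A vs Proposal Green: Proposal Green wins 8–7.
Plan A vs Plan D: Plan A wins 9–6.
Option I vs Proposal Green: Option I, 9–6.
Option I vs Plan D: Option I, 8–7.
Proposal Green vs Plan D: Proposal Green wins 8–7.
Every option loses at least once (Plan E loses to Option III; Option III loses to Plan A; Plan A loses to Option I; Option I loses to Plan E; Proposal Green loses to Option I; Plan D loses to Plan A). The majority relation contains the cycle Plan E → Option I → Option III → Plan E, so there is no Condorcet winner.

none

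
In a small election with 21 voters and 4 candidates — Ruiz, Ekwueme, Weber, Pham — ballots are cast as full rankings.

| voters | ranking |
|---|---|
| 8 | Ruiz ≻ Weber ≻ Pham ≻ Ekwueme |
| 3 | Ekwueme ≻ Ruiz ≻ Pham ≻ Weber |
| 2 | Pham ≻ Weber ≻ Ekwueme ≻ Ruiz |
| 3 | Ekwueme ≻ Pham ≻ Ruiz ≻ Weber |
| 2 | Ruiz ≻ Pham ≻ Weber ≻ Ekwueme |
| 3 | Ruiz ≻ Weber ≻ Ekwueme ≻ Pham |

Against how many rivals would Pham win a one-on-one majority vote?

1

Pham against each rival (21 voters):
Pham–Ruiz: Ruiz 16–5.
Pham vs Ekwueme: 8+2+2 = 12 for Pham, 9 for Ekwueme — Pham by 12–9.
Pham vs Weber: 10 to 11, Weber.
Pham beats Ekwueme; loses to Ruiz, Weber — 1 pairwise win.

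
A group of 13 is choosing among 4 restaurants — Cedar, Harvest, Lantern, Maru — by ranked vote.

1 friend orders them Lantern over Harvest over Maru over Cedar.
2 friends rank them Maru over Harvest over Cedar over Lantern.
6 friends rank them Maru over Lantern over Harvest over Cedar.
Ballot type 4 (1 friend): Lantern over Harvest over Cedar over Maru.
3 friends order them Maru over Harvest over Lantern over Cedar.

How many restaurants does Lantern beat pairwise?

2

Lantern against each rival (13 friends):
Lantern–Cedar: Lantern 11–2.
Lantern vs Harvest: 8 to 5, Lantern.
Lantern vs Maru: 2 to 11, Maru.
Lantern beats Cedar, Harvest; loses to Maru — 2 pairwise wins.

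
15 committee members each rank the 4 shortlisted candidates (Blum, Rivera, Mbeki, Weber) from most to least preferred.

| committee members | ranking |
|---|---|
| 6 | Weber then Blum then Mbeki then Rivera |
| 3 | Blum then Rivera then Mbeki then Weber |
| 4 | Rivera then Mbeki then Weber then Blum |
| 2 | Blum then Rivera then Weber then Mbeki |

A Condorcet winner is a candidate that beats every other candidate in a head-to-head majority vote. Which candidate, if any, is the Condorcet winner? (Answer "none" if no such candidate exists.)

Head-to-head results (15 committee members):
Blum vs Rivera: Blum is ranked higher on 6+3+2 = 11 ballots, Rivera on 4. Blum wins 11–4.
Blum vs Mbeki: Blum preferred on 6+3+2 = 11 ballots; Blum wins 11–4.
Blum vs Weber: Blum preferred on 3+2 = 5 ballots; Weber wins 10–5.
Rivera vs Mbeki: 3+4+2 = 9 for Rivera, 6 for Mbeki — Rivera by 9–6.
Rivera vs Weber: 9 to 6, Rivera.
Mbeki vs Weber: Mbeki is ranked higher on 3+4 = 7 ballots, Weber on 8. Weber wins 8–7.
Every candidate loses at least once (Blum loses to Weber; Rivera loses to Blum; Mbeki loses to Blum; Weber loses to Rivera). The majority relation contains the cycle Blum beats Rivera beats Weber beats Blum, so there is no Condorcet winner.

none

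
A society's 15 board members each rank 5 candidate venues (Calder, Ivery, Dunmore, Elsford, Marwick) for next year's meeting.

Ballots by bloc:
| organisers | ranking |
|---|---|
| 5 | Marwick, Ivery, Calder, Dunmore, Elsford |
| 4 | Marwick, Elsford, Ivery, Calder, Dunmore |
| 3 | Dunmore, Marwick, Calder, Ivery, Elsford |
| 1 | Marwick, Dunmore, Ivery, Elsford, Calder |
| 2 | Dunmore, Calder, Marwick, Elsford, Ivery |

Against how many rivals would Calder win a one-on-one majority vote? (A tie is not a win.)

Calder against each rival (15 organisers):
Calder vs Ivery: Ivery, 10–5.
Calder vs Dunmore: Calder preferred on 5+4 = 9 ballots; Calder wins 9–6.
Calder vs Elsford: Calder wins 10–5.
Calder vs Marwick: 2 to 13, Marwick.
Calder beats Dunmore, Elsford; loses to Ivery, Marwick — 2 pairwise wins.

2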